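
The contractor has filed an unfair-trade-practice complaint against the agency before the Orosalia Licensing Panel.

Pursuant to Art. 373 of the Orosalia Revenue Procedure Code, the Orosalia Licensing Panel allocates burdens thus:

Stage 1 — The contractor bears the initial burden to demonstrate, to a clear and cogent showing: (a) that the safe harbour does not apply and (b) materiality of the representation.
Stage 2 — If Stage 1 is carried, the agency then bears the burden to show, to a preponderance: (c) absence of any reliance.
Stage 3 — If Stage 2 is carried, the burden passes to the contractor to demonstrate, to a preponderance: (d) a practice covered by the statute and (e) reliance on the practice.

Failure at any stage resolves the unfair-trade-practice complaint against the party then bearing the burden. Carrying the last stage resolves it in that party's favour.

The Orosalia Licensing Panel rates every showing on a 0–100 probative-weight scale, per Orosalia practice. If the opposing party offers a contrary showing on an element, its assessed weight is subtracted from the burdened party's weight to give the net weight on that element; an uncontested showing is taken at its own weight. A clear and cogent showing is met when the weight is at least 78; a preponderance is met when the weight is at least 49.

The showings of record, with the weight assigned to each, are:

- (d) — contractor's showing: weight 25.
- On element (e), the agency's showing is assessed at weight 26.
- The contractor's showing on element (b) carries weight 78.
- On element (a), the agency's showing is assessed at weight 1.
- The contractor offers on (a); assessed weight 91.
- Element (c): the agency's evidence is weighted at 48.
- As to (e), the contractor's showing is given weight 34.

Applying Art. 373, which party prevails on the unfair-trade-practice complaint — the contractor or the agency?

At Stage 1 the contractor must meet a clear and cogent showing (weight is at least 78): on (a) the weight is 91 less the opposing 1 gives net 90, ≥ 78, so (a) meets the standard; on (b) the weight is 78, ≥ 78, so (b) meets the standard.
  Stage 1 carried; the burden shifts to the agency.
At Stage 2 the agency must meet a preponderance (weight is at least 49): on (c) the weight is 48, which does not reach 49, so (c) does not meet the standard.
  Not every element is met, so the agency fails to carry Stage 2.
So the contractor prevails.

contractor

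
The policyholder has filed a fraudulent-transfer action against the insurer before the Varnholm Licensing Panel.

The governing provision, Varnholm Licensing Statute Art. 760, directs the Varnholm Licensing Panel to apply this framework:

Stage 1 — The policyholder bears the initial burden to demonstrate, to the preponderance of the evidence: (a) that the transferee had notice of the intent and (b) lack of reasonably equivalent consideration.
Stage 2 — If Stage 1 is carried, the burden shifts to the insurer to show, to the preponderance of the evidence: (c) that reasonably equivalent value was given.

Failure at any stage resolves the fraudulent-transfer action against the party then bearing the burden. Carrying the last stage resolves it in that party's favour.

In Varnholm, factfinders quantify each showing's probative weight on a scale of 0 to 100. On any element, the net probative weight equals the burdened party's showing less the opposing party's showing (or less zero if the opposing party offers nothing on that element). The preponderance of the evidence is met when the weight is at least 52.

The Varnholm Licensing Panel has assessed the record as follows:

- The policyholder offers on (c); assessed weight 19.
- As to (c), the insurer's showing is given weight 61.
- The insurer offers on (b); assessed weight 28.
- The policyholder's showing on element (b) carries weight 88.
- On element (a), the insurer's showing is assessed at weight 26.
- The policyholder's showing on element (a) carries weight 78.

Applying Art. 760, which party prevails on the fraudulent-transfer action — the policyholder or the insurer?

Stage 1 — burden on policyholder; standard: the preponderance of the evidence (weight is at least 52).
    (a): 78 − 26 = 52 ≥ 52 [met]
    (b): 88 − 28 = 60 ≥ 52 [met]
  All elements met. The burden passes to the insurer.
Stage 2 — burden on insurer; standard: the preponderance of the evidence (weight is at least 52).
    (c): 61 − 19 = 42 < 52 [not met]
  Not every element is met, so the insurer fails to carry Stage 2.
The policyholder prevails.

policyholder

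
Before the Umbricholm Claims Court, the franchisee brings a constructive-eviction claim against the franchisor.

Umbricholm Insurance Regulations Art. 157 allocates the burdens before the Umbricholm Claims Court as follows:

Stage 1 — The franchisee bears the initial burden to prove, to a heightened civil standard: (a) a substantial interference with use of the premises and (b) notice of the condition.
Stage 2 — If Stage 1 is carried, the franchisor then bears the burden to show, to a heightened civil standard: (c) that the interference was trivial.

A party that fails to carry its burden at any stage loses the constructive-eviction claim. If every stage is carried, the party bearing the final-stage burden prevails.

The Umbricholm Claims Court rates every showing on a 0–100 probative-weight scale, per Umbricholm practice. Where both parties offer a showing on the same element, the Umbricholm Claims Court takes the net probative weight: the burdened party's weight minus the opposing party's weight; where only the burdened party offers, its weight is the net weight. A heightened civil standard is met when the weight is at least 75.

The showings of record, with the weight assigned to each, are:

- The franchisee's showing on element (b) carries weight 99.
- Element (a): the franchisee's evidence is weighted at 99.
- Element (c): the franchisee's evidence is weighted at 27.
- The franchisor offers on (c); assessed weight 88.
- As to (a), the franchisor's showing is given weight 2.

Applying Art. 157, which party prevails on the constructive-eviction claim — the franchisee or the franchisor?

At Stage 1 the franchisee must meet a heightened civil standard (weight is at least 75): on (a) the weight is 99 less the opposing 2 gives net 97, ≥ 75, so (a) meets the standard; on (b) the weight is 99, which does reach 75, so (b) meets the standard.
  All elements met. The burden passes to the franchisor.
At Stage 2 the franchisor must meet a heightened civil standard (weight is at least 75): on (c) the weight is 88 less the opposing 27 gives net 61, which does not reach 75, so (c) does not meet the standard.
  Not every element is met, so the franchisor fails to carry Stage 2.
The franchisee prevails.

franchisee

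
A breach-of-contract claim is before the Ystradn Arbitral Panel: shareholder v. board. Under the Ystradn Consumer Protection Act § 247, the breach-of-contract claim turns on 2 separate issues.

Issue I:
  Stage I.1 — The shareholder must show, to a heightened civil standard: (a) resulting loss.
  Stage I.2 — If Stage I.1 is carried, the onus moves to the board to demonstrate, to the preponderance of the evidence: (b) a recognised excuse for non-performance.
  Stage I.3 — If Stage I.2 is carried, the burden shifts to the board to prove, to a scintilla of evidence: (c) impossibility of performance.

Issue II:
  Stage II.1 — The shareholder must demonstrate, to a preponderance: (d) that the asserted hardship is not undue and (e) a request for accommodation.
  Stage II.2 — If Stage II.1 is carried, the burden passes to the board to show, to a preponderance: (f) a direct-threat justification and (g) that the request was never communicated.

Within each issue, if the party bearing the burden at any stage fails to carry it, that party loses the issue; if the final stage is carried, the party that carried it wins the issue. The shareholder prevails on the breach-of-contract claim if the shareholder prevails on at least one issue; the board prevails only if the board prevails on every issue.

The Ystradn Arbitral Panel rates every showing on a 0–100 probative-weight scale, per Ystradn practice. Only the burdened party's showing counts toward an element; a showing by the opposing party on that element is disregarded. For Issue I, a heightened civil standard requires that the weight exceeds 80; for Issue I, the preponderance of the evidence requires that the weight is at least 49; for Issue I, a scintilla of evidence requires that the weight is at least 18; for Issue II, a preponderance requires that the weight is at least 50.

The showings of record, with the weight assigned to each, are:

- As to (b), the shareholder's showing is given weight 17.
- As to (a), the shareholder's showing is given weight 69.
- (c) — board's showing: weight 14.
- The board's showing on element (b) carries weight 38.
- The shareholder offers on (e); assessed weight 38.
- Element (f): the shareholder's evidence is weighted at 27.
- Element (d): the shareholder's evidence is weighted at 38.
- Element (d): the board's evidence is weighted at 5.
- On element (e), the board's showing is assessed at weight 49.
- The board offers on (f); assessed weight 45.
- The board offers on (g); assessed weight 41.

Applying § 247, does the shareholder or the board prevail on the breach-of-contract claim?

— Issue I —
Stage I.1 (shareholder, a heightened civil standard, weight exceeds 80): (a) 69 ≤ 80 — fails.
  Not every element is met, so the shareholder fails to carry Stage I.1.
The analysis ends at Stage I.1; the board prevails on this issue.
— Issue II —
Stage II.1 (shareholder, a preponderance, weight is at least 50): (d) 38 (board's 5 disregarded) < 50 — fails; (e) 38 (board's 49 disregarded) < 50 — fails.
  Stage II.1 not carried; the shareholder fails its burden.
The board prevails on this issue.
Per-issue: Issue I → board; Issue II → board. The shareholder must prevail on at least one issue; overall, the board prevails.

board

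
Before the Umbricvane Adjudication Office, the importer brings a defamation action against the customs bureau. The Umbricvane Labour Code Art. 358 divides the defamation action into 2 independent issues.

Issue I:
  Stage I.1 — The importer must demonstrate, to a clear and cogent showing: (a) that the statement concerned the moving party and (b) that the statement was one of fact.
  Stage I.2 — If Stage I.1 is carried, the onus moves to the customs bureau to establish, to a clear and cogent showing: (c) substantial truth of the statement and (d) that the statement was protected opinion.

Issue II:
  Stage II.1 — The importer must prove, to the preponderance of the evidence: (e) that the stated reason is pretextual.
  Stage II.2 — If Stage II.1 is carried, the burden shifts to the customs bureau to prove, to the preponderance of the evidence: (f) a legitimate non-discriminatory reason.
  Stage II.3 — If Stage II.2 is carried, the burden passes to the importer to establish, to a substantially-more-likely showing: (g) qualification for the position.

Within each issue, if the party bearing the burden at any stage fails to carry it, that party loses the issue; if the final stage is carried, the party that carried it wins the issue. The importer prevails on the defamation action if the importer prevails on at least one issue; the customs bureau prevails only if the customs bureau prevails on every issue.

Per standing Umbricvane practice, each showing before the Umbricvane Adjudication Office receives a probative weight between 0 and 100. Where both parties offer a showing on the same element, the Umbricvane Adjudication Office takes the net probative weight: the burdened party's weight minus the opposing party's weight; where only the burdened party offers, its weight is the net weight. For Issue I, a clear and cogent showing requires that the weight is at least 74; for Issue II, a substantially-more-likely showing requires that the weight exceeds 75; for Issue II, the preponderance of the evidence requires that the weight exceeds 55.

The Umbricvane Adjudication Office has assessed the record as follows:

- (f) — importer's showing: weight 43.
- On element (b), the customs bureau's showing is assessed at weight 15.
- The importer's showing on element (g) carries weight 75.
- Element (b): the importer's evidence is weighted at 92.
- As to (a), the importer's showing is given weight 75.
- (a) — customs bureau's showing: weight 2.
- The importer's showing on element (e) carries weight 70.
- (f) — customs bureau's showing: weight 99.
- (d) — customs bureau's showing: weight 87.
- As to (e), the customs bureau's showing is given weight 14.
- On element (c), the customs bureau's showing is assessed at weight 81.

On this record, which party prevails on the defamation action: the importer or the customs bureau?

— Issue I —
Stage I.1 (importer, a clear and cogent showing, weight is at least 74): (a) net 75−2=73 < 74 — fails; (b) net 92−15=77 ≥ 74 — meets.
  Not every element is met, so the importer fails to carry Stage I.1.
So the customs bureau prevails on this issue.
— Issue II —
At Stage II.1 the importer must meet the preponderance of the evidence (weight exceeds 55): on (e) the weight is 70 less the opposing 14 gives net 56, which does exceed 55, so (e) meets the standard.
  All elements met. The burden passes to the customs bureau.
At Stage II.2 the customs bureau must meet the preponderance of the evidence (weight exceeds 55): on (f) the weight is 99 less the opposing 43 gives net 56, > 55, so (f) meets the standard.
  Stage II.2 is satisfied; the onus moves to the importer.
At Stage II.3 the importer must meet a substantially-more-likely showing (weight exceeds 75): on (g) the weight is 75, ≤ 75, so (g) does not meet the standard.
  Stage II.3 not carried; the importer fails its burden.
The customs bureau prevails on this issue.
Per-issue: Issue I → customs bureau; Issue II → customs bureau. The importer must prevail on at least one issue; overall, the customs bureau prevails.

customs bureau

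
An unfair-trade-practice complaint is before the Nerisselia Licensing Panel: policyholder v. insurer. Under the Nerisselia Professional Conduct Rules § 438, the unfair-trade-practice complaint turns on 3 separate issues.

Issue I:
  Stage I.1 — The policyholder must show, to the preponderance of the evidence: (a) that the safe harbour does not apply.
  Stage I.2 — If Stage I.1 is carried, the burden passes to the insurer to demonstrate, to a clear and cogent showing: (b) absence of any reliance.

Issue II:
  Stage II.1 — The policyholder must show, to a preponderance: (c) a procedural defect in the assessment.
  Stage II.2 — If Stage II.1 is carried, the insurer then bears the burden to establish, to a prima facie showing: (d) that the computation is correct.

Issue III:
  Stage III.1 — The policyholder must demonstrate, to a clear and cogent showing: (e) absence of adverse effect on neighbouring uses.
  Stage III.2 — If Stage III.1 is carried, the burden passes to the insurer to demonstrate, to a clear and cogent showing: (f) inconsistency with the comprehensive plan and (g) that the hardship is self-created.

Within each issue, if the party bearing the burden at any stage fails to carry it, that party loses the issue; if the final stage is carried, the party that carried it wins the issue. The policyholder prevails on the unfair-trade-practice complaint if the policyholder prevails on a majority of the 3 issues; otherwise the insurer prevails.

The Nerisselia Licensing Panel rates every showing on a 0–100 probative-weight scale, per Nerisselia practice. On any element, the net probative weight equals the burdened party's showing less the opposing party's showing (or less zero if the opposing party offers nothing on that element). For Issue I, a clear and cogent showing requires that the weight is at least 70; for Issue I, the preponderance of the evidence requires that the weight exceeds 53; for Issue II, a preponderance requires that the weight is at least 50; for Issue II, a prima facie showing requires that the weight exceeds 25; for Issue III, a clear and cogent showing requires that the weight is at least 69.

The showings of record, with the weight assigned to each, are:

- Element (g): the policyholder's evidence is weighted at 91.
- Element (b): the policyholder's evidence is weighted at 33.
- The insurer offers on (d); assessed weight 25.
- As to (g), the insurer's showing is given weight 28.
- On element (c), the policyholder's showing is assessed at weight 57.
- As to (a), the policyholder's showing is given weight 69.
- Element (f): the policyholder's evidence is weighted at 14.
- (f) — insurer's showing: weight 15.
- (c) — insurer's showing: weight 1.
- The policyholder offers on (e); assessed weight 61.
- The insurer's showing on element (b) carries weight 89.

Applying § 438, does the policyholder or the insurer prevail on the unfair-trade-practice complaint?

policyholder

— Issue I —
Stage I.1 (policyholder, the preponderance of the evidence, weight exceeds 53): (a) 69 > 53 — meets.
  Stage I.1 carried; the burden shifts to the insurer.
Stage I.2 (insurer, a clear and cogent showing, weight is at least 70): (b) net 89−33=56 < 70 — fails.
  The insurer does not carry Stage I.2.
The analysis ends at Stage I.2; the policyholder prevails on this issue.
— Issue II —
Stage II.1 — burden on policyholder; standard: a preponderance (weight is at least 50).
    (c): 57 − 1 = 56 ≥ 50 [met]
  Stage II.1 is satisfied; the onus moves to the insurer.
Stage II.2 — burden on insurer; standard: a prima facie showing (weight exceeds 25).
    (d): 25 ≤ 25 [not met]
  The insurer does not carry Stage II.2.
So the policyholder prevails on this issue.
— Issue III —
At Stage III.1 the policyholder must meet a clear and cogent showing (weight is at least 69): on (e) the weight is 61, which does not reach 69, so (e) does not meet the standard.
  Stage III.1 not carried; the policyholder fails its burden.
The insurer prevails on this issue.
Per-issue: Issue I → policyholder; Issue II → policyholder; Issue III → insurer. The policyholder must prevail on a majority of issues; overall, the policyholder prevails.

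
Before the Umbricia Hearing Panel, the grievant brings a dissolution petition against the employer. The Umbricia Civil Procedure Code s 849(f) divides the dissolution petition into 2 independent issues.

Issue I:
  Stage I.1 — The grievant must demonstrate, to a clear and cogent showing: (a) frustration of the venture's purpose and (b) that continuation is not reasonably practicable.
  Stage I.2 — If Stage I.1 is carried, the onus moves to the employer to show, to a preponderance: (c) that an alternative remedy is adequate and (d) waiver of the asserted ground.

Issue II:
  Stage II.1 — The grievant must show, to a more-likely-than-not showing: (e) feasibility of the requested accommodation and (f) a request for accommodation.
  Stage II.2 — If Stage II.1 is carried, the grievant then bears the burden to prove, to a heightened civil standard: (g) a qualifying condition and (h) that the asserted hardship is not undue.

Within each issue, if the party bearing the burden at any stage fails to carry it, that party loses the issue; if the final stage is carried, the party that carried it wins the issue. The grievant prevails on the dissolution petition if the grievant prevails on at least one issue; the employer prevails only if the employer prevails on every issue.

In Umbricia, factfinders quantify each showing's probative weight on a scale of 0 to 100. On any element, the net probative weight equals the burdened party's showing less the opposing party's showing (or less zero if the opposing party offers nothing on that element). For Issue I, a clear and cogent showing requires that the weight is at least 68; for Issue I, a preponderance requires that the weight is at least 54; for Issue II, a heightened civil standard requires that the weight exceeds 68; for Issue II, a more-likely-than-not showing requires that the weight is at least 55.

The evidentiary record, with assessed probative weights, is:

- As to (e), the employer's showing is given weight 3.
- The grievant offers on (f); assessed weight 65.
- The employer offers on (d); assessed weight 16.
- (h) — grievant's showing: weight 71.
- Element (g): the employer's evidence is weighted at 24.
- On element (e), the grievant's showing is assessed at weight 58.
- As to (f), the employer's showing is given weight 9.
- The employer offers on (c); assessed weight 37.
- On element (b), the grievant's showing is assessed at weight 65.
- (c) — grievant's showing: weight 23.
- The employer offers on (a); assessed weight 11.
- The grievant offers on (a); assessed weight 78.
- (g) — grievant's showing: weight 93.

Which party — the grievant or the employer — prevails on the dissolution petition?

grievant

— Issue I —
At Stage I.1 the grievant must meet a clear and cogent showing (weight is at least 68): on (a) the weight is 78 less the opposing 11 gives net 67, < 68, so (a) does not meet the standard; on (b) the weight is 65, < 68, so (b) does not meet the standard.
  Stage I.1 not carried; the grievant fails its burden.
The analysis ends at Stage I.1; the employer prevails on this issue.
— Issue II —
Stage II.1 (grievant, a more-likely-than-not showing, weight is at least 55): (e) net 58−3=55 ≥ 55 — meets; (f) net 65−9=56 ≥ 55 — meets.
  All elements met. The grievant retains the burden for Stage II.2.
Stage II.2 (grievant, a heightened civil standard, weight exceeds 68): (g) net 93−24=69 > 68 — meets; (h) 71 > 68 — meets.
  All elements met at the final stage.
With every stage satisfied, the grievant prevails on this issue.
Per-issue: Issue I → employer; Issue II → grievant. The grievant must prevail on at least one issue; overall, the grievant prevails.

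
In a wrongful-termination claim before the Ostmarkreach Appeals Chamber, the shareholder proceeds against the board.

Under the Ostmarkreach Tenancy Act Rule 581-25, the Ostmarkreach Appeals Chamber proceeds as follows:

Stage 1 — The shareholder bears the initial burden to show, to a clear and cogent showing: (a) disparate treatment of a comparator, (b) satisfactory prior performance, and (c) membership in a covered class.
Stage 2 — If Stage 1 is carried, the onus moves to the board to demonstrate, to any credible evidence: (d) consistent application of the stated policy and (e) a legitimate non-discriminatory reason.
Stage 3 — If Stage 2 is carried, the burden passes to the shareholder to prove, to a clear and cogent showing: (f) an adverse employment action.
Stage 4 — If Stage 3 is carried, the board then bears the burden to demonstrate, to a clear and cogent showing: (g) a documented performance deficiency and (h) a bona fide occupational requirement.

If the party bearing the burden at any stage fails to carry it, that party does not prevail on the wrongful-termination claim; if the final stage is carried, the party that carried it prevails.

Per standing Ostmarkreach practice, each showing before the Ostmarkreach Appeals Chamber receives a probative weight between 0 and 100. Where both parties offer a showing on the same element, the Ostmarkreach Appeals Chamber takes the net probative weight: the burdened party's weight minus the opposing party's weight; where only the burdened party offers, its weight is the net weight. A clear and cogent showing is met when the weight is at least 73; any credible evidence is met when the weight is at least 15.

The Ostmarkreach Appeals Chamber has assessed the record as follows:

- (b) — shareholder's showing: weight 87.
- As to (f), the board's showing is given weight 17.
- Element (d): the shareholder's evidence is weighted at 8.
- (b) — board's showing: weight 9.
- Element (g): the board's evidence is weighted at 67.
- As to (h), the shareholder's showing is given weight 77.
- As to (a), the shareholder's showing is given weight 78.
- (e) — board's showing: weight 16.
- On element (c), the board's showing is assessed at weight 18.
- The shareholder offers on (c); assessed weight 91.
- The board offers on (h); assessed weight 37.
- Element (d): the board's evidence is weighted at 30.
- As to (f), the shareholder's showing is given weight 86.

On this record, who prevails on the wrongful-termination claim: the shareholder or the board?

board

Stage 1 (shareholder, a clear and cogent showing, weight is at least 73): (a) 78 ≥ 73 — meets; (b) net 87−9=78 ≥ 73 — meets; (c) net 91−18=73 ≥ 73 — meets.
  All elements met. The burden passes to the board.
Stage 2 (board, any credible evidence, weight is at least 15): (d) net 30−8=22 ≥ 15 — meets; (e) 16 ≥ 15 — meets.
  All elements met. The burden passes to the shareholder.
Stage 3 (shareholder, a clear and cogent showing, weight is at least 73): (f) net 86−17=69 < 73 — fails.
  The shareholder does not carry Stage 3.
The analysis ends at Stage 3; the board prevails.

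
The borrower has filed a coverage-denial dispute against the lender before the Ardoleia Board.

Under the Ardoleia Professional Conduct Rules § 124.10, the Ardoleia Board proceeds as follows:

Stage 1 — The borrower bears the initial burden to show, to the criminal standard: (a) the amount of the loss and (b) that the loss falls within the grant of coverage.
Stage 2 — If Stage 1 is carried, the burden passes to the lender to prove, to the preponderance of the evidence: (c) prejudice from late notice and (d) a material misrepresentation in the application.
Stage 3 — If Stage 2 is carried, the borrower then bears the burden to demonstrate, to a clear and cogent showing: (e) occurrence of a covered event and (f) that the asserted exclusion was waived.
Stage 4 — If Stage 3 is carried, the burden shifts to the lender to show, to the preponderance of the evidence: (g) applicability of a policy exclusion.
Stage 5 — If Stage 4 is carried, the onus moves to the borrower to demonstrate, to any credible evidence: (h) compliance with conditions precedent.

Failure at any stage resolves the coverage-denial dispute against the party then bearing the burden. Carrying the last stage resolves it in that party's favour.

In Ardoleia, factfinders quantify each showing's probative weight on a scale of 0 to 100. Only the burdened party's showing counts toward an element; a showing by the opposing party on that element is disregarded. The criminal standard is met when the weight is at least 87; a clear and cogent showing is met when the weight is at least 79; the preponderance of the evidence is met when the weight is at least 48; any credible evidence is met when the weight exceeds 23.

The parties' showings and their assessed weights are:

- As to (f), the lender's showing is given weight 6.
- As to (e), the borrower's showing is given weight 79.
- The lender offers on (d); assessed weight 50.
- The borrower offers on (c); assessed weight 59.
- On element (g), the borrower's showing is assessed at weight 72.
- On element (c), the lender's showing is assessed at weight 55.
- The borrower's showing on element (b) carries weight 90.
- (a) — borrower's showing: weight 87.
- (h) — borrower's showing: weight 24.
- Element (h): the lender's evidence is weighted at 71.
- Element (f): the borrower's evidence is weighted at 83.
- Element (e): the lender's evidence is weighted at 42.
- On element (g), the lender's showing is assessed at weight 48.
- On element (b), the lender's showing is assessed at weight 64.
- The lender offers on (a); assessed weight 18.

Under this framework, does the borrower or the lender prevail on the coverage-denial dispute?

At Stage 1 the borrower must meet the criminal standard (weight is at least 87): on (a) the weight is 87 (the lender's 18 is given no effect), ≥ 87, so (a) meets the standard; on (b) the weight is 90 (the lender's 64 is given no effect), ≥ 87, so (b) meets the standard.
  Stage 1 carried; the burden shifts to the lender.
At Stage 2 the lender must meet the preponderance of the evidence (weight is at least 48): on (c) the weight is 55 (the borrower's 59 is given no effect), which does reach 48, so (c) meets the standard; on (d) the weight is 50, ≥ 48, so (d) meets the standard.
  All elements met. The burden passes to the borrower.
At Stage 3 the borrower must meet a clear and cogent showing (weight is at least 79): on (e) the weight is 79 (the lender's 42 is given no effect), ≥ 79, so (e) meets the standard; on (f) the weight is 83 (the lender's 6 is given no effect), which does reach 79, so (f) meets the standard.
  Stage 3 is satisfied; the onus moves to the lender.
At Stage 4 the lender must meet the preponderance of the evidence (weight is at least 48): on (g) the weight is 48 (the borrower's 72 is given no effect), ≥ 48, so (g) meets the standard.
  Stage 4 carried; the burden shifts to the borrower.
At Stage 5 the borrower must meet any credible evidence (weight exceeds 23): on (h) the weight is 24 (the lender's 71 is given no effect), > 23, so (h) meets the standard.
  Stage 5 carried; the final stage is satisfied.
All stages carried — the borrower prevails.

borrower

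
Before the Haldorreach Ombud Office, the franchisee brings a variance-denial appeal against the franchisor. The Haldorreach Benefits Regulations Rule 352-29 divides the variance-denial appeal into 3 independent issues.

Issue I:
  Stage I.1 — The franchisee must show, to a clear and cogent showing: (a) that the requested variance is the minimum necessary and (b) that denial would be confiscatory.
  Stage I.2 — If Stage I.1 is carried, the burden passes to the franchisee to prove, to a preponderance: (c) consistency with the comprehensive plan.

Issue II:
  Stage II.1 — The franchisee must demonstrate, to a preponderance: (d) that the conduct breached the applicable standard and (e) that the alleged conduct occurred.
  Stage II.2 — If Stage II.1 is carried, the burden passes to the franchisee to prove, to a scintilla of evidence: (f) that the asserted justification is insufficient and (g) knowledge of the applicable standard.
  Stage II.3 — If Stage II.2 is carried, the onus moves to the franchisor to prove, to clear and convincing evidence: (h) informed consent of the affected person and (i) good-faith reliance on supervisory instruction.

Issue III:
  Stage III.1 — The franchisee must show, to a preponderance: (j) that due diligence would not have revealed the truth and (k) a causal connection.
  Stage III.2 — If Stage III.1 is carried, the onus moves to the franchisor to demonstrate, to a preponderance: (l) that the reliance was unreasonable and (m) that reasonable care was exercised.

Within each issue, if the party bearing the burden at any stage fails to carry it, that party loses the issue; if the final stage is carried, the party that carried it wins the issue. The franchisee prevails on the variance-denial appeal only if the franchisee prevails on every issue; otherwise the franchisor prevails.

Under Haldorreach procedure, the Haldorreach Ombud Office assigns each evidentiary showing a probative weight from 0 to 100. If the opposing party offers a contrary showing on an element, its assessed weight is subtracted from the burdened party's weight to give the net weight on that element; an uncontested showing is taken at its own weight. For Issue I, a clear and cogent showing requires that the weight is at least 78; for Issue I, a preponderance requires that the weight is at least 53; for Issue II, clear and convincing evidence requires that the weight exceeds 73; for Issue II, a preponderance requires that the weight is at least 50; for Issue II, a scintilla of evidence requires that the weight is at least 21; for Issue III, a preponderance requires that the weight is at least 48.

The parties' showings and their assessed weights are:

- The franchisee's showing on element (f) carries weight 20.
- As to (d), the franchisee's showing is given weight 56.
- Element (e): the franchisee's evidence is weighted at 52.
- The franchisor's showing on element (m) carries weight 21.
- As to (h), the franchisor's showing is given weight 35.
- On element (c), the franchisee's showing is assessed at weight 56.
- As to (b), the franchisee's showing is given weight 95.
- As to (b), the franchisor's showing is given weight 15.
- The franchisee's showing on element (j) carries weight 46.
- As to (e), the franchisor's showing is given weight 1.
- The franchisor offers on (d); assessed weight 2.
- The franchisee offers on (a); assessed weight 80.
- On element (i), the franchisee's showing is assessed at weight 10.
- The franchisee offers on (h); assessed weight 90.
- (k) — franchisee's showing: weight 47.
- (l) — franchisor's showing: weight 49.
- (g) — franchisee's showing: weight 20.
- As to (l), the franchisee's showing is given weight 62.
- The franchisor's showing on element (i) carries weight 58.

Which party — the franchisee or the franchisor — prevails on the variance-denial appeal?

franchisor

— Issue I —
Stage I.1 — burden on franchisee; standard: a clear and cogent showing (weight is at least 78).
    (a): 80 ≥ 78 [met]
    (b): 95 − 15 = 80 ≥ 78 [met]
  All elements met. The franchisee retains the burden for Stage I.2.
Stage I.2 — burden on franchisee; standard: a preponderance (weight is at least 53).
    (c): 56 ≥ 53 [met]
  Stage I.2 carried; the final stage is satisfied.
With every stage satisfied, the franchisee prevails on this issue.
— Issue II —
Stage II.1 — burden on franchisee; standard: a preponderance (weight is at least 50).
    (d): 56 − 2 = 54 ≥ 50 [met]
    (e): 52 − 1 = 51 ≥ 50 [met]
  Stage II.1 carried; the burden remains with the franchisee.
Stage II.2 — burden on franchisee; standard: a scintilla of evidence (weight is at least 21).
    (f): 20 < 21 [not met]
    (g): 20 < 21 [not met]
  The franchisee does not carry Stage II.2.
The analysis ends at Stage II.2; the franchisor prevails on this issue.
— Issue III —
Stage III.1 (franchisee, a preponderance, weight is at least 48): (j) 46 < 48 — fails; (k) 47 < 48 — fails.
  The franchisee does not carry Stage III.1.
The analysis ends at Stage III.1; the franchisor prevails on this issue.
Per-issue: Issue I → franchisee; Issue II → franchisor; Issue III → franchisor. The franchisee must prevail on every issue; overall, the franchisor prevails.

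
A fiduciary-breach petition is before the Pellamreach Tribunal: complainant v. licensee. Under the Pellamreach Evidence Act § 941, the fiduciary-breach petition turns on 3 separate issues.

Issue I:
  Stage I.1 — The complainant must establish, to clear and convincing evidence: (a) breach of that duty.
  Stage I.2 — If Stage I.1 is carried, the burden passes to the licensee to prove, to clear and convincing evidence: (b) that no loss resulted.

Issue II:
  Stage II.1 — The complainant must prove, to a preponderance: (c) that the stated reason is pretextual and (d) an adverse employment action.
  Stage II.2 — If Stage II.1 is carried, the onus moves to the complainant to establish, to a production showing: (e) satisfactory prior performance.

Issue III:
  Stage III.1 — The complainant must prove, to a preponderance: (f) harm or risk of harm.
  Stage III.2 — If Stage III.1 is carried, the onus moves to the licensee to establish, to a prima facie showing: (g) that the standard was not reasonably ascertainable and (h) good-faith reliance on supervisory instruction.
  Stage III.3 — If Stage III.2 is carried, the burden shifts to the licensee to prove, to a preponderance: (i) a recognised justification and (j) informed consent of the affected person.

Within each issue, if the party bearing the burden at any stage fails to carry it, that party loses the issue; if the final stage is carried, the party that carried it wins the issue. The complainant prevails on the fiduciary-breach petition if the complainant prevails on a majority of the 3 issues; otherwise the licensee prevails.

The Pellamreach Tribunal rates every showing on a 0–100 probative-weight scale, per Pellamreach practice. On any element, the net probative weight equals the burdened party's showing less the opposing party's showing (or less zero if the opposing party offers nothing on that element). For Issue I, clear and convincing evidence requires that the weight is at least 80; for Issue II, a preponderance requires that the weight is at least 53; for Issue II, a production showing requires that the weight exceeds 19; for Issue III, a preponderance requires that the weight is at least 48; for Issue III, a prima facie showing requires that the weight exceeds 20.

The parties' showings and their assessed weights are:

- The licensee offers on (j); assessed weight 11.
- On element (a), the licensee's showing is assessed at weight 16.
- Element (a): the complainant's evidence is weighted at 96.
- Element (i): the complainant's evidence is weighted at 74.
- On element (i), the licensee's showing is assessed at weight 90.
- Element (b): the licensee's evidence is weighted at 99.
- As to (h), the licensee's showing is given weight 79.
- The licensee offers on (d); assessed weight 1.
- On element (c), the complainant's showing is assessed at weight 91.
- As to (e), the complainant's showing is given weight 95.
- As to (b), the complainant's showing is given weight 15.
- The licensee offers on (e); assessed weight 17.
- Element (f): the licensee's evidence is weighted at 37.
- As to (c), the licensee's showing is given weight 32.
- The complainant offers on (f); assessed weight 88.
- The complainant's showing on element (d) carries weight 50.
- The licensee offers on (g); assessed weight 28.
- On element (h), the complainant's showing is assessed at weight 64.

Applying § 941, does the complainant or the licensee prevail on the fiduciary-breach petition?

— Issue I —
Stage I.1 (complainant, clear and convincing evidence, weight is at least 80): (a) net 96−16=80 ≥ 80 — meets.
  Stage I.1 is satisfied; the onus moves to the licensee.
Stage I.2 (licensee, clear and convincing evidence, weight is at least 80): (b) net 99−15=84 ≥ 80 — meets.
  All elements met at the final stage.
With every stage satisfied, the licensee prevails on this issue.
— Issue II —
Stage II.1 (complainant, a preponderance, weight is at least 53): (c) net 91−32=59 ≥ 53 — meets; (d) net 50−1=49 < 53 — fails.
  Stage II.1 not carried; the complainant fails its burden.
The licensee prevails on this issue.
— Issue III —
Stage III.1 (complainant, a preponderance, weight is at least 48): (f) net 88−37=51 ≥ 48 — meets.
  Stage III.1 is satisfied; the onus moves to the licensee.
Stage III.2 (licensee, a prima facie showing, weight exceeds 20): (g) 28 > 20 — meets; (h) net 79−64=15 ≤ 20 — fails.
  Not every element is met, so the licensee fails to carry Stage III.2.
The analysis ends at Stage III.2; the complainant prevails on this issue.
Per-issue: Issue I → licensee; Issue II → licensee; Issue III → complainant. The complainant must prevail on a majority of issues; overall, the licensee prevails.

licensee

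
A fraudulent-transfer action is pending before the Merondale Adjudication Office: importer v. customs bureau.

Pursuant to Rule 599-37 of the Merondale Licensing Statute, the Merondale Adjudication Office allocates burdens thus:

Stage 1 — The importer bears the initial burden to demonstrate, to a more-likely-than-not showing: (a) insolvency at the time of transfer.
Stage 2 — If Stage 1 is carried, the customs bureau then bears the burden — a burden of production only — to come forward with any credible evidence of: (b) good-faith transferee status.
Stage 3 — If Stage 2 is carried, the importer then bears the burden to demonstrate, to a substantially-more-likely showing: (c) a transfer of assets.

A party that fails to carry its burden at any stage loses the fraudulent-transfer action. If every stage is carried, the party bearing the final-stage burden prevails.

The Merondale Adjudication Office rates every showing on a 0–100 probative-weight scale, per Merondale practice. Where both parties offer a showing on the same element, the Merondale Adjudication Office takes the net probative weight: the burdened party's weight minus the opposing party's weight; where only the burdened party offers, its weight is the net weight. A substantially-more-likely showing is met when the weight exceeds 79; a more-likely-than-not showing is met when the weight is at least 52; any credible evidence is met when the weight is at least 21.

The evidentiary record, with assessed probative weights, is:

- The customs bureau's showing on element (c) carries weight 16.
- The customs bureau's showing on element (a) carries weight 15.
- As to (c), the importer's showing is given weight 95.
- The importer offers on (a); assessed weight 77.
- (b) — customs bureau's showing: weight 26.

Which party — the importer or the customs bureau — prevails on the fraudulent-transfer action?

At Stage 1 the importer must meet a more-likely-than-not showing (weight is at least 52): on (a) the weight is 77 less the opposing 15 gives net 62, ≥ 52, so (a) meets the standard.
  All elements met. The burden passes to the customs bureau.
At Stage 2 the customs bureau must meet any credible evidence (weight is at least 21): on (b) the weight is 26, ≥ 21, so (b) meets the standard.
  Stage 2 carried; the burden shifts to the importer.
At Stage 3 the importer must meet a substantially-more-likely showing (weight exceeds 79): on (c) the weight is 95 less the opposing 16 gives net 79, which does not exceed 79, so (c) does not meet the standard.
  Not every element is met, so the importer fails to carry Stage 3.
So the customs bureau prevails.

customs bureau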